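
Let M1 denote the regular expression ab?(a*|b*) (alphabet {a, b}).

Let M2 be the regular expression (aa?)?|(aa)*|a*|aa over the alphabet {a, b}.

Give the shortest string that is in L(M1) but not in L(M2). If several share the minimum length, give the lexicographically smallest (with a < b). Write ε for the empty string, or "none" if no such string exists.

The string ab is accepted by M1 but not by M2.
No shorter string lies in the difference, and ab is the lexicographically first length-2 string in L(M1) \ L(M2).

ab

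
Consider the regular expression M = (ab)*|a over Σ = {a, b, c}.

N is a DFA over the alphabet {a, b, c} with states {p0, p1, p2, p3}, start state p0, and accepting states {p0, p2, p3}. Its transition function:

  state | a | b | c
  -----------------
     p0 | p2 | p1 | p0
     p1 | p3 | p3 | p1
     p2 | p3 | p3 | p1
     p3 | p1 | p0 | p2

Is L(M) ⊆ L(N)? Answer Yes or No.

Yes

Converting the expression M to a DFA (subset construction, then merging equivalent states) gives the minimal DFA with states {m0, m1, m2, m3, m4}, start state m0, accepting states {m0, m1, m3} and transitions m0: a→m1, b→m2, c→m2; m1: a→m2, b→m3, c→m2; m2: a→m2, b→m2, c→m2; m3: a→m4, b→m2, c→m2; m4: a→m2, b→m3, c→m2.
Exploring the product automaton M × N from the start pair (m0, p0), following both machines on each input symbol, reaches 8 state pairs: (m0, p0), (m1, p2), (m2, p1), (m2, p0), (m2, p3), (m3, p3), (m2, p2), (m4, p1).
M accepts in {m0, m1, m3} and N accepts in {p0, p2, p3}. The reachable pairs whose M-component is accepting are (m0, p0), (m1, p2), (m3, p3); in each of them the N-component is accepting too, so the product for L(M) \ L(N) (M-component accepting, N-component rejecting) has no reachable accepting pair and the difference is empty.
Hence every string in L(M) is also in L(N).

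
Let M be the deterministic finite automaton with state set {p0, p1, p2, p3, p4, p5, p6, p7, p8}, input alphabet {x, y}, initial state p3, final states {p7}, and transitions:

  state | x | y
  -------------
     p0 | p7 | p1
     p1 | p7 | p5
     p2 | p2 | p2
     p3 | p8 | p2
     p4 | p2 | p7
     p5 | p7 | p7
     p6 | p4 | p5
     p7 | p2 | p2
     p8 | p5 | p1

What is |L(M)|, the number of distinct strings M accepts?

The useful subgraph on states {p1, p3, p5, p7, p8} is acyclic, so L(M) is finite; the longest accepting path visits 5 useful states, giving maximum string length 4.
Counting accepting paths from p3 by length: 3 of length 3, 2 of length 4. Total 5.

5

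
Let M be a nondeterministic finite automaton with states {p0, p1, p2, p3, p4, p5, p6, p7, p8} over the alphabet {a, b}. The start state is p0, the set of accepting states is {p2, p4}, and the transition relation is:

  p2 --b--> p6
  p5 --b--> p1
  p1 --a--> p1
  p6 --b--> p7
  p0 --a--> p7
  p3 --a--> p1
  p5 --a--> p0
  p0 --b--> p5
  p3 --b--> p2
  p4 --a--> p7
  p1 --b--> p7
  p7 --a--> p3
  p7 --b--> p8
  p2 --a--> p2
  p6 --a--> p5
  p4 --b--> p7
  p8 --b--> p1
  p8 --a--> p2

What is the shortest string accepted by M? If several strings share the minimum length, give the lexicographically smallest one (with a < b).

A breadth-first search from p0 reaches an accepting state first via the path p0 → p7 → p3 → p2 on input aab.
No string of length < 3 is accepted (BFS exhausts all shorter strings without reaching an accepting state), and aab is the lexicographically least accepting string of length 3.

aab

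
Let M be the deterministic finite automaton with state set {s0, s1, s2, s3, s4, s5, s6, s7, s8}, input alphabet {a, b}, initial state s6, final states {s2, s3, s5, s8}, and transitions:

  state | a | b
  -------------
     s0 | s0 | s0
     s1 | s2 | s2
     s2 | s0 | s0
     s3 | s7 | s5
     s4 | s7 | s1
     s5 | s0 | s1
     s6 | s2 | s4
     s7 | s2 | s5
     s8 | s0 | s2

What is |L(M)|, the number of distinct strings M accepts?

7

The useful subgraph on states {s1, s2, s4, s5, s6, s7} is acyclic, so L(M) is finite; the longest accepting path visits 6 useful states, giving maximum string length 5.
Counting accepting paths from s6 by length: 1 of length 1, 4 of length 3, 2 of length 5. Total 7.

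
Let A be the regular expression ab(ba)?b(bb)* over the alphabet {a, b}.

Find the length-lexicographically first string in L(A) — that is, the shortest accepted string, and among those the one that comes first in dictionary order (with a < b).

By inspection of the expression, no string of length less than 3 matches, and abb is the lexicographically first match of length 3.

abb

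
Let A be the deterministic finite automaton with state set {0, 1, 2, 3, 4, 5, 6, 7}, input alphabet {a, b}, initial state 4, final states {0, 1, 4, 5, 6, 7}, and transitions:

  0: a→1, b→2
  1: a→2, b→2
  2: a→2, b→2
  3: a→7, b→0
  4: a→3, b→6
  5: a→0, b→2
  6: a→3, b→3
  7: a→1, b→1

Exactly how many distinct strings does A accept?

17

The useful subgraph on states {0, 1, 3, 4, 6, 7} is acyclic, so L(A) is finite; the longest accepting path visits 5 useful states, giving maximum string length 4.
Counting accepting paths from 4 by length: 1 of length 0, 1 of length 1, 2 of length 2, 7 of length 3, 6 of length 4. Total 17.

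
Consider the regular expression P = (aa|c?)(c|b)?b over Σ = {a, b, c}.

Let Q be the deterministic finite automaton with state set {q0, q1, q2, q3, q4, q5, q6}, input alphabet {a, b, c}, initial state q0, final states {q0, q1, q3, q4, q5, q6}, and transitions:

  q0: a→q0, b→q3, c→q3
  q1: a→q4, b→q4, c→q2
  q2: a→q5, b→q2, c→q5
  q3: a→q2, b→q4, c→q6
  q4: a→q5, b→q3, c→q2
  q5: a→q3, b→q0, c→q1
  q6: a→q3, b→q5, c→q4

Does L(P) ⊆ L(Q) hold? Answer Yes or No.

Yes

Converting the expression P to a DFA (subset construction, then merging equivalent states) gives the minimal DFA with states {p0, p1, p2, p3, p4, p5, p6}, start state p0, accepting states {p2, p5} and transitions p0: a→p1, b→p2, c→p3; p1: a→p3, b→p4, c→p4; p2: a→p4, b→p5, c→p4; p3: a→p4, b→p2, c→p6; p4: a→p4, b→p4, c→p4; p5: a→p4, b→p4, c→p4; p6: a→p4, b→p5, c→p4.
Exploring the product automaton P × Q from the start pair (p0, q0), following both machines on each input symbol, reaches 18 state pairs: (p0, q0), (p1, q0), (p2, q3), (p3, q3), (p3, q0), (p4, q3), (p4, q2), (p5, q4), (p4, q6), (p2, q4), (p6, q6), (p4, q0), (p6, q3), (p4, q4), (p4, q5), (p5, q3), (p5, q5), (p4, q1).
P accepts in {p2, p5} and Q accepts in {q0, q1, q3, q4, q5, q6}. The reachable pairs whose P-component is accepting are (p2, q3), (p5, q4), (p2, q4), (p5, q3), (p5, q5); in each of them the Q-component is accepting too, so the product for L(P) \ L(Q) (P-component accepting, Q-component rejecting) has no reachable accepting pair and the difference is empty.
Hence every string in L(P) is also in L(Q).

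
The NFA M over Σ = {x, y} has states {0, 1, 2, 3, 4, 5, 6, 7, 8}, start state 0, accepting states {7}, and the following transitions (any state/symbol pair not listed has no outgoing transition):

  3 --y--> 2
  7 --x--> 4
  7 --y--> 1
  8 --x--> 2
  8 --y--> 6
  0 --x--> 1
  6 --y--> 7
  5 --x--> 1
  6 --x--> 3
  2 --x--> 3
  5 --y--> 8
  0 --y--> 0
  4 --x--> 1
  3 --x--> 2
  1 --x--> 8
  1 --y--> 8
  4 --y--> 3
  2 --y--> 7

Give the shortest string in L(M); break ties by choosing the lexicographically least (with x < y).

A breadth-first search from 0 reaches an accepting state first via the path 0 → 1 → 8 → 2 → 7 on input xxxy.
No string of length < 4 is accepted (BFS exhausts all shorter strings without reaching an accepting state), and xxxy is the lexicographically least accepting string of length 4.

xxxy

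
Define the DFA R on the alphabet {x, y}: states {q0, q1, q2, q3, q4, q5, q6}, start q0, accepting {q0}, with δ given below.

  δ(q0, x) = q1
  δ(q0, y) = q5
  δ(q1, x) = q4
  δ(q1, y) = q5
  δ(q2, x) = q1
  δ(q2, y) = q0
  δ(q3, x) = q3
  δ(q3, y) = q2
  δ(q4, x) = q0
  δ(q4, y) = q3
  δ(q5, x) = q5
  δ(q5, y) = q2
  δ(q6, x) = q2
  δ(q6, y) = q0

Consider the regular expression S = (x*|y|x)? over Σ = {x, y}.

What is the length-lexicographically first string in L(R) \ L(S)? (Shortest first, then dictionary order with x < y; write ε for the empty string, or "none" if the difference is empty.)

The string yyy is accepted by R but not by S.
No shorter string lies in the difference, and yyy is the lexicographically first length-3 string in L(R) \ L(S).

yyy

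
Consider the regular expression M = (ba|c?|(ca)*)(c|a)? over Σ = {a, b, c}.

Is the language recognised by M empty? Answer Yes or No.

The empty string ε matches the expression, so it belongs to L(M).
Since L(M) contains at least one string, it is not empty.

No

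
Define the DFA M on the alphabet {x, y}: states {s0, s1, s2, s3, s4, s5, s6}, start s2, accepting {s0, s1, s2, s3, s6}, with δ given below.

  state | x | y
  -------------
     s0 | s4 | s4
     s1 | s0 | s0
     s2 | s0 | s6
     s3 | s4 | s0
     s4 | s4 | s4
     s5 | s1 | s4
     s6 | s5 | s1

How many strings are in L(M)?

The useful subgraph on states {s0, s1, s2, s5, s6} is acyclic, so L(M) is finite; the longest accepting path visits 5 useful states, giving maximum string length 4.
Counting accepting paths from s2 by length: 1 of length 0, 2 of length 1, 1 of length 2, 3 of length 3, 2 of length 4. Total 9.

9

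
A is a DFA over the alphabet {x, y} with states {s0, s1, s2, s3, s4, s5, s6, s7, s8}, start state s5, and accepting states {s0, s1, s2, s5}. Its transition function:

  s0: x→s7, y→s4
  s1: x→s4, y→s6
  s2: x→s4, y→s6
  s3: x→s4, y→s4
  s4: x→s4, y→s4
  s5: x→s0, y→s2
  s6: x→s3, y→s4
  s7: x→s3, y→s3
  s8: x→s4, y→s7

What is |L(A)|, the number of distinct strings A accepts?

3

The useful subgraph on states {s0, s2, s5} is acyclic, so L(A) is finite; the longest accepting path visits 2 useful states, giving maximum string length 1.
Counting accepting paths from s5 by length: 1 of length 0, 2 of length 1. Total 3.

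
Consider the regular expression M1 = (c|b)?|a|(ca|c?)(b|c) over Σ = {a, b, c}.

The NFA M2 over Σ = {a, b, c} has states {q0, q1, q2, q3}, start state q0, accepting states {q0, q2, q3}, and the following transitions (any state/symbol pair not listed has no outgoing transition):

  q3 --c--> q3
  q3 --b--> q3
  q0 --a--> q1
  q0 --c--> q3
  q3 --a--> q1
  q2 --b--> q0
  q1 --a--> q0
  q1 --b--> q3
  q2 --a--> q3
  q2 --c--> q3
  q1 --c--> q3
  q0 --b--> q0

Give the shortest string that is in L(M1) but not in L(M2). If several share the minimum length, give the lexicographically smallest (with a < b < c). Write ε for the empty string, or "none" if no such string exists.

The string a is accepted by M1 but not by M2.
No shorter string lies in the difference, and a is the lexicographically first length-1 string in L(M1) \ L(M2).

a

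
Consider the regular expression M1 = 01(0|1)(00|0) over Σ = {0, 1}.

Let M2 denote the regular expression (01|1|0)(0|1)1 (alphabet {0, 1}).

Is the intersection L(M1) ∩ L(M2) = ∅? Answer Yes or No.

Converting the expression M1 to a DFA (subset construction, then merging equivalent states) gives the minimal DFA with states {r0, r1, r2, r3, r4, r5, r6}, start state r0, accepting states {r5, r6} and transitions r0: 0→r1, 1→r2; r1: 0→r2, 1→r3; r2: 0→r2, 1→r2; r3: 0→r4, 1→r4; r4: 0→r5, 1→r2; r5: 0→r6, 1→r2; r6: 0→r2, 1→r2.
Converting the expression M2 to a DFA (subset construction, then merging equivalent states) gives the minimal DFA with states {t0, t1, t2, t3, t4, t5, t6, t7}, start state t0, accepting states {t6, t7} and transitions t0: 0→t1, 1→t2; t1: 0→t3, 1→t4; t2: 0→t3, 1→t3; t3: 0→t5, 1→t6; t4: 0→t3, 1→t7; t5: 0→t5, 1→t5; t6: 0→t5, 1→t5; t7: 0→t5, 1→t6.
Exploring the product automaton M1 × M2 from the start pair (r0, t0), following both machines on each input symbol, reaches 11 state pairs: (r0, t0), (r1, t1), (r2, t2), (r2, t3), (r3, t4), (r2, t5), (r2, t6), (r4, t3), (r4, t7), (r5, t5), (r6, t5).
M1 accepts in {r5, r6} and M2 accepts in {t6, t7}; no reachable pair has both components accepting, so no string drives both machines to acceptance simultaneously and L(M1) ∩ L(M2) = ∅.
So no string is accepted by both, and the intersection is empty.

Yes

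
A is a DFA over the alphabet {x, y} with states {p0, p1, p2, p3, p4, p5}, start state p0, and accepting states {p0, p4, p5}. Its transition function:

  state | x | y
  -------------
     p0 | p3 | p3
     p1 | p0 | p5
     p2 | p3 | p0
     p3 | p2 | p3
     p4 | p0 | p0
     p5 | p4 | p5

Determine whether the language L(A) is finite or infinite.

State p0 is reachable from the start and can reach an accepting state, and it lies on the cycle p0 → p3 → p2 → p0.
Traversing that cycle any number of times yields accepted strings of unbounded length, so the language is infinite.

infinite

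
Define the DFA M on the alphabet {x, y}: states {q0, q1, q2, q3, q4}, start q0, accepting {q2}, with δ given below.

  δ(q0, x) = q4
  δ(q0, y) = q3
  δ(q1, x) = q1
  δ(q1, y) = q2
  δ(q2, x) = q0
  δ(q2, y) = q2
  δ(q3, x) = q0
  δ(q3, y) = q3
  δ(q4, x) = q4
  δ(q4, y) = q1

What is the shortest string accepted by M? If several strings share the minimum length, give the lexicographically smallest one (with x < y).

A breadth-first search from q0 reaches an accepting state first via the path q0 → q4 → q1 → q2 on input xyy.
No string of length < 3 is accepted (BFS exhausts all shorter strings without reaching an accepting state), and xyy is the lexicographically least accepting string of length 3.

xyy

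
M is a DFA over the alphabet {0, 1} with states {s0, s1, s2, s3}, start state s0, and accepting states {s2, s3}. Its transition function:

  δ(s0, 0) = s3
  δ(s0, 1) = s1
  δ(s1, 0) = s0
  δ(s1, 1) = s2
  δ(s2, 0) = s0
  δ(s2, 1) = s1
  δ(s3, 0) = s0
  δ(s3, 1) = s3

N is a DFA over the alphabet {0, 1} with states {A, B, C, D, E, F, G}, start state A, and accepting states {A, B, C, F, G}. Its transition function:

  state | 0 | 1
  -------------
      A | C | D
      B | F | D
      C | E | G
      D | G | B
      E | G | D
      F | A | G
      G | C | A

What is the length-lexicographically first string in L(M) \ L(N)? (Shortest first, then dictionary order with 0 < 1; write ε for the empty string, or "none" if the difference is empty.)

0100

The string 0100 is accepted by M but not by N.
No shorter string lies in the difference, and 0100 is the lexicographically first length-4 string in L(M) \ L(N).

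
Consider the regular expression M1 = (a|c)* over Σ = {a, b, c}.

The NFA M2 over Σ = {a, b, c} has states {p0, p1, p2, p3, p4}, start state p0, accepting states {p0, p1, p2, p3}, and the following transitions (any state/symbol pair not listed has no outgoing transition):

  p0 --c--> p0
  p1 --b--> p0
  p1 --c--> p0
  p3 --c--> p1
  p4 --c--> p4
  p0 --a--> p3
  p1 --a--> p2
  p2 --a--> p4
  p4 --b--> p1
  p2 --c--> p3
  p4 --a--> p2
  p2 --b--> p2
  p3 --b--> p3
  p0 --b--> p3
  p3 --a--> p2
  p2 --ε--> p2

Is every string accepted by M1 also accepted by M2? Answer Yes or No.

No

The string aaa is in L(M1) but not in L(M2).
So L(M1) ⊄ L(M2).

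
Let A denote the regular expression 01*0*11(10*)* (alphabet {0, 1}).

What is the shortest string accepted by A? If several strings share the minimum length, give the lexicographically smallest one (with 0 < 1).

By inspection of the expression, no string of length less than 3 matches, and 011 is the lexicographically first match of length 3.

011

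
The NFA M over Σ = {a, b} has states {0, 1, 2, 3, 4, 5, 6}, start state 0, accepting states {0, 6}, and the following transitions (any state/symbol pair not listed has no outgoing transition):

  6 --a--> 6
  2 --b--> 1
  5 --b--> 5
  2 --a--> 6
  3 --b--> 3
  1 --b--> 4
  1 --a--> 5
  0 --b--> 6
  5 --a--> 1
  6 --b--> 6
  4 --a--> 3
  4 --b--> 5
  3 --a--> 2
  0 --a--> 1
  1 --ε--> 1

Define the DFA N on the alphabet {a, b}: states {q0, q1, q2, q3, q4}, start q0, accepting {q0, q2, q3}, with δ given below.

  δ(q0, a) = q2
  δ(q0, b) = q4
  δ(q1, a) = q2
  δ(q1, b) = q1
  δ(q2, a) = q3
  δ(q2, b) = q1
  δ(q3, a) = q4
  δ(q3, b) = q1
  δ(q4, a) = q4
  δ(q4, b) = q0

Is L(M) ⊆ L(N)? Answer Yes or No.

The string b is in L(M) but not in L(N).
So L(M) ⊄ L(N).

No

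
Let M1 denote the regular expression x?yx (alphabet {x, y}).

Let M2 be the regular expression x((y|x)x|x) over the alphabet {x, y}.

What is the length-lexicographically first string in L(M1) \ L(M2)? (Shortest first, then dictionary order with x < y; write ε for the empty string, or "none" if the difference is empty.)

yx

The string yx is accepted by M1 but not by M2.
No shorter string lies in the difference, and yx is the lexicographically first length-2 string in L(M1) \ L(M2).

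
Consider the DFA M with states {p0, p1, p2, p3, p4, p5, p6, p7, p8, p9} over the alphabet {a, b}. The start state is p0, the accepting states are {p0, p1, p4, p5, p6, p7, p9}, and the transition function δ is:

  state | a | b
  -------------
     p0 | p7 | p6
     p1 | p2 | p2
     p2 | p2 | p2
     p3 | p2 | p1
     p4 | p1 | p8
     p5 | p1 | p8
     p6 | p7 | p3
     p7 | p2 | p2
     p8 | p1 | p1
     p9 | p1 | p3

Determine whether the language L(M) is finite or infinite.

finite

The useful states (reachable from p0 and able to reach an accepting state) are {p0, p1, p3, p6, p7}.
Restricted to these states the transition graph has no cycle, so every accepting path has bounded length and L is finite.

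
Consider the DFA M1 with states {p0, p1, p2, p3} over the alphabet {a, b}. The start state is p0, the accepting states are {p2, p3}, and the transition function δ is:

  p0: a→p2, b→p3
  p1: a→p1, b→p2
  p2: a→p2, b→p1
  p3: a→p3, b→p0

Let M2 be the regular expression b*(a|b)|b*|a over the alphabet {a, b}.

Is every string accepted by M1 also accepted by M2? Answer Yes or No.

No

The string aa is in L(M1) but not in L(M2).
So L(M1) ⊄ L(M2).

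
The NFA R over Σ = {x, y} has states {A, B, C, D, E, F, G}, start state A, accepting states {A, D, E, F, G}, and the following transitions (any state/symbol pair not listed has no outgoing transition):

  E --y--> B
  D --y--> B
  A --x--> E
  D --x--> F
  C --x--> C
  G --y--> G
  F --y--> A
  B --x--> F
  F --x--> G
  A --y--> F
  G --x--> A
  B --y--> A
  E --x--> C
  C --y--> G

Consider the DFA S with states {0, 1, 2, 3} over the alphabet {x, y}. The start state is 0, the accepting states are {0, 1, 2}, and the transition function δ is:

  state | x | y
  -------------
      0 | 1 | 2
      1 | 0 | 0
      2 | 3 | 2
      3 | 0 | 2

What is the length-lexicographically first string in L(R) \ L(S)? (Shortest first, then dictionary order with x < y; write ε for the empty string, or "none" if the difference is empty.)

The string yx is accepted by R but not by S.
No shorter string lies in the difference, and yx is the lexicographically first length-2 string in L(R) \ L(S).

yx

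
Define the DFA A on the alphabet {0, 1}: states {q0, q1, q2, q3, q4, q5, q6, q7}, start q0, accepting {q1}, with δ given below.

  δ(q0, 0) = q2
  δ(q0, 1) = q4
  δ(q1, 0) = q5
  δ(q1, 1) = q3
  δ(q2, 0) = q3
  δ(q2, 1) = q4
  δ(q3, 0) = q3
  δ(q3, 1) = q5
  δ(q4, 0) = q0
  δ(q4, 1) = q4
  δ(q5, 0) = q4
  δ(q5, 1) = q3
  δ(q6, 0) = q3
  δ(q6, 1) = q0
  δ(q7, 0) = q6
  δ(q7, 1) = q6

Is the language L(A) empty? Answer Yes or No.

Yes

The states reachable from the start state are {q0, q2, q3, q4, q5}.
None of the accepting states {q1} is reachable, so no string is accepted and L(A) = ∅.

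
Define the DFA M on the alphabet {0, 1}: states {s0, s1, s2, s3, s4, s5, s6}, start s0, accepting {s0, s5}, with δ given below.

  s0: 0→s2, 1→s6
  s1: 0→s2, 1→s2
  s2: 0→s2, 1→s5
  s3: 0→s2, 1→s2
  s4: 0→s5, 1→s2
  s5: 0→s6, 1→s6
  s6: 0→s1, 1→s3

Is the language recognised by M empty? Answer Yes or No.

The empty string ε is accepted: the run s0 ends in the accepting state s0.
Since at least one string is accepted, L(M) is not empty.

No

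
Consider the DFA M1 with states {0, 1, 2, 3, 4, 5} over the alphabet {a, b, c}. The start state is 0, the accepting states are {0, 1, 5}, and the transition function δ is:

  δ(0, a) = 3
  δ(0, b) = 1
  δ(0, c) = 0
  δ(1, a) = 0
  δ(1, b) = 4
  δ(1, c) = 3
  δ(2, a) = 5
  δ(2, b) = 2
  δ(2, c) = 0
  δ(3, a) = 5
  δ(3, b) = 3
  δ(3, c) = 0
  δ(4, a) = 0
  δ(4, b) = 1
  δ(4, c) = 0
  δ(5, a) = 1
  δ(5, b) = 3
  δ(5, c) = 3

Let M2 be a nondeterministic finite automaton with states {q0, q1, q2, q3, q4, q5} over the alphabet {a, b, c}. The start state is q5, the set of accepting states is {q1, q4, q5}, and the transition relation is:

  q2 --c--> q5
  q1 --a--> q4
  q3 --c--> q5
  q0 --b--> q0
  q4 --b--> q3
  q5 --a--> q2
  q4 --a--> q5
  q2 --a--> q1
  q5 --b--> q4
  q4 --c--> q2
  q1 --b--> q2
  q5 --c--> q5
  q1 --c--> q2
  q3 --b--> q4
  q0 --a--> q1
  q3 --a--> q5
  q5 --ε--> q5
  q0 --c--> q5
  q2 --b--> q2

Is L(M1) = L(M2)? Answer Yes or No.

Yes

Exploring the product automaton M1 × M2 from the start pair (0, q5), following both machines on each input symbol, reaches 5 state pairs: (0, q5), (3, q2), (1, q4), (5, q1), (4, q3).
M1 accepts in {0, 1, 5} and M2 accepts in {q1, q4, q5}. In every reachable pair the two components are either both accepting — (0, q5), (1, q4), (5, q1) — or both non-accepting, so no string is accepted by exactly one of the machines: L(M1) \ L(M2) and L(M2) \ L(M1) are both empty.
Hence every string is accepted by M1 iff it is accepted by M2, and the two languages coincide.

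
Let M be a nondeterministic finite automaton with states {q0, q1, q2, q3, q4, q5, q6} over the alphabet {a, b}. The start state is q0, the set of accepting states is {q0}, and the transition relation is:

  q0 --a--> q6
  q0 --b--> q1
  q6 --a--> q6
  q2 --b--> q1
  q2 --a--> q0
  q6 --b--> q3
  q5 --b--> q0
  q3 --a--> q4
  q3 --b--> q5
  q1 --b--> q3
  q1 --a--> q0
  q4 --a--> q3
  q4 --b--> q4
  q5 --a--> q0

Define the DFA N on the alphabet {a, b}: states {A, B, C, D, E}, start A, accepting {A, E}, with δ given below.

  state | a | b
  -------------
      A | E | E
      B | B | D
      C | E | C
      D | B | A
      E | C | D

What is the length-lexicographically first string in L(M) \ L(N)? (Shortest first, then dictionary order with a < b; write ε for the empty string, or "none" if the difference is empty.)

The string ba is accepted by M but not by N.
No shorter string lies in the difference, and ba is the lexicographically first length-2 string in L(M) \ L(N).

ba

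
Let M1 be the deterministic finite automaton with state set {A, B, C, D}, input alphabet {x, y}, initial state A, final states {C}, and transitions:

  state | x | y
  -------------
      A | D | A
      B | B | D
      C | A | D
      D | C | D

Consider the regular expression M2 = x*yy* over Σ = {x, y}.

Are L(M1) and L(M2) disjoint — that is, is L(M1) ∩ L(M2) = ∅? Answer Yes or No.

Converting the expression M2 to a DFA (subset construction, then merging equivalent states) gives the minimal DFA with states {r0, r1, r2}, start state r0, accepting states {r1} and transitions r0: x→r0, y→r1; r1: x→r2, y→r1; r2: x→r2, y→r2.
Exploring the product automaton M1 × M2 from the start pair (A, r0), following both machines on each input symbol, reaches 8 state pairs: (A, r0), (D, r0), (A, r1), (C, r0), (D, r1), (D, r2), (C, r2), (A, r2).
M1 accepts in {C} and M2 accepts in {r1}; no reachable pair has both components accepting, so no string drives both machines to acceptance simultaneously and L(M1) ∩ L(M2) = ∅.
So no string is accepted by both, and the intersection is empty.

Yes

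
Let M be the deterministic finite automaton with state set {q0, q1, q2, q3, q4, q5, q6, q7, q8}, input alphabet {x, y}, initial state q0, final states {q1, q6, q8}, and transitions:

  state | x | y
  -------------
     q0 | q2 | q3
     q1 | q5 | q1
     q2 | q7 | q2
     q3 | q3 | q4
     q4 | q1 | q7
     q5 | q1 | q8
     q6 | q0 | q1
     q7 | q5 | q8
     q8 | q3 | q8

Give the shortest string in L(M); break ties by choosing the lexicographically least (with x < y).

A breadth-first search from q0 reaches an accepting state first via the path q0 → q2 → q7 → q8 on input xxy.
No string of length < 3 is accepted (BFS exhausts all shorter strings without reaching an accepting state), and xxy is the lexicographically least accepting string of length 3.

xxy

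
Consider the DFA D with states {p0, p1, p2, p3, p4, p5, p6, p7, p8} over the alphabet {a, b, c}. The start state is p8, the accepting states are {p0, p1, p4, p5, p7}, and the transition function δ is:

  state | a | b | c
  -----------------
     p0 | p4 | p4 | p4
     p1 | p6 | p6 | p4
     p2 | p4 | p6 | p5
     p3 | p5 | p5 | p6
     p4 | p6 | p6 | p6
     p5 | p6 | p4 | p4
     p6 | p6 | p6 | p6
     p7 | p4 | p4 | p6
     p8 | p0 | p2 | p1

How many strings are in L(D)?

The useful subgraph on states {p0, p1, p2, p4, p5, p8} is acyclic, so L(D) is finite; the longest accepting path visits 4 useful states, giving maximum string length 3.
Counting accepting paths from p8 by length: 2 of length 1, 6 of length 2, 2 of length 3. Total 10.

10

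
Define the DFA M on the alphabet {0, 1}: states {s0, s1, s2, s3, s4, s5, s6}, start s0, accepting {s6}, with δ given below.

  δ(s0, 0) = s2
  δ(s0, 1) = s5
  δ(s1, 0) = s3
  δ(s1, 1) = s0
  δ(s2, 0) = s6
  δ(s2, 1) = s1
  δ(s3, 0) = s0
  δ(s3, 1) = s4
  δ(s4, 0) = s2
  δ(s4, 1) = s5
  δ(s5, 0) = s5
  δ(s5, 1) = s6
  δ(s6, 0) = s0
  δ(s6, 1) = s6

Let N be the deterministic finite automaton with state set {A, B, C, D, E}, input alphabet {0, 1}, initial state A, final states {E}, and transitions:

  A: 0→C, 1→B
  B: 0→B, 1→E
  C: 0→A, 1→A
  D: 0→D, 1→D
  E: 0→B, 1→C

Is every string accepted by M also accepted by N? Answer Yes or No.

The string 00 is in L(M) but not in L(N).
So L(M) ⊄ L(N).

No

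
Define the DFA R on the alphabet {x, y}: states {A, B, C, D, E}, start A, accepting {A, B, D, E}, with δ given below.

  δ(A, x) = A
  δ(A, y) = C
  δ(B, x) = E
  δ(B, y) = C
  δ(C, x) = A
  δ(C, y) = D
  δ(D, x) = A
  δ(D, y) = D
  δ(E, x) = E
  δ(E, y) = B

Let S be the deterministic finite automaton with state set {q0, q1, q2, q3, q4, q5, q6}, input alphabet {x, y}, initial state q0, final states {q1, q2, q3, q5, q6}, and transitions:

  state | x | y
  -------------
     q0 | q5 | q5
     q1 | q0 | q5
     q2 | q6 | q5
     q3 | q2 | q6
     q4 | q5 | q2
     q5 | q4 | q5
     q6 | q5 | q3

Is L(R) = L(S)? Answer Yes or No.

No

The empty string ε is accepted by R but rejected by S.
So L(R) ≠ L(S).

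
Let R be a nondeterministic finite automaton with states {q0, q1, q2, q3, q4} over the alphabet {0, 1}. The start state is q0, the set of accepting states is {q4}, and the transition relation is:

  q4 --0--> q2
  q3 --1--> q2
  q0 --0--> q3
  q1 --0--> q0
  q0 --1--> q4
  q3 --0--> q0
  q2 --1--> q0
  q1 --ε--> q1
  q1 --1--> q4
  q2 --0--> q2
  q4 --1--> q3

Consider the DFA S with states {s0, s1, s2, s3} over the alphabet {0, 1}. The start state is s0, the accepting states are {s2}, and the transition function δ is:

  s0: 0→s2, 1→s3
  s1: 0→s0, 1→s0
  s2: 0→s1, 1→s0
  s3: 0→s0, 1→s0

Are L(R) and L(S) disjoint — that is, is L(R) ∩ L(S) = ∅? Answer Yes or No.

Exploring the product automaton R × S from the start pair (q0, s0), following both machines on each input symbol, reaches 14 state pairs: (q0, s0), (q3, s2), (q4, s3), (q0, s1), (q2, s0), (q3, s0), (q4, s0), (q2, s2), (q0, s3), (q0, s2), (q2, s3), (q3, s3), (q2, s1), (q3, s1).
R accepts in {q4} and S accepts in {s2}; no reachable pair has both components accepting, so no string drives both machines to acceptance simultaneously and L(R) ∩ L(S) = ∅.
So no string is accepted by both, and the intersection is empty.

Yes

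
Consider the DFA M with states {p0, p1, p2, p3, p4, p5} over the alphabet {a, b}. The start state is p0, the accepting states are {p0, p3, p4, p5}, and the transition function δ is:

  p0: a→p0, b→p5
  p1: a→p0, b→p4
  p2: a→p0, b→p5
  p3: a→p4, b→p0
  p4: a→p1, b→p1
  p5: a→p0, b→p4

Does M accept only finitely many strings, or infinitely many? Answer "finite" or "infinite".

State p0 is reachable from the start and can reach an accepting state, and it lies on the cycle p0 → p0.
Traversing that cycle any number of times yields accepted strings of unbounded length, so the language is infinite.

infinite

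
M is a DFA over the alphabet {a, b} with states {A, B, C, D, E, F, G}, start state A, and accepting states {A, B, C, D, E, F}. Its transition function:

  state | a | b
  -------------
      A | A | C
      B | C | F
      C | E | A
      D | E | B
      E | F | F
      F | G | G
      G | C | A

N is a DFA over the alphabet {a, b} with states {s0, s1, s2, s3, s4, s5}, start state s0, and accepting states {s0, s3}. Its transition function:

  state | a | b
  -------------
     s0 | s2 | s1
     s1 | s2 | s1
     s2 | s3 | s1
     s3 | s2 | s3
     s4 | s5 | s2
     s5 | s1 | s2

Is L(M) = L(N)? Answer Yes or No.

No

The string a is accepted by M but rejected by N.
So L(M) ≠ L(N).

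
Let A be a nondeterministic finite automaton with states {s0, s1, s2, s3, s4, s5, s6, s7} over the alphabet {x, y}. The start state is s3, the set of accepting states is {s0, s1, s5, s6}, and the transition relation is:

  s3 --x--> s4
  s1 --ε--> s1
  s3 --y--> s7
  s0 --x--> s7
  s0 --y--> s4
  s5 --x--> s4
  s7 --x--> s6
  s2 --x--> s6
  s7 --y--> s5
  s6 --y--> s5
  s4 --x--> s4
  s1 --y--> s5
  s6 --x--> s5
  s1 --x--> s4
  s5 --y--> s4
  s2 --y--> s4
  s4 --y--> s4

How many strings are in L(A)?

The useful subgraph on states {s3, s5, s6, s7} is acyclic, so L(A) is finite; the longest accepting path visits 4 useful states, giving maximum string length 3.
Counting accepting paths from s3 by length: 2 of length 2, 2 of length 3. Total 4.

4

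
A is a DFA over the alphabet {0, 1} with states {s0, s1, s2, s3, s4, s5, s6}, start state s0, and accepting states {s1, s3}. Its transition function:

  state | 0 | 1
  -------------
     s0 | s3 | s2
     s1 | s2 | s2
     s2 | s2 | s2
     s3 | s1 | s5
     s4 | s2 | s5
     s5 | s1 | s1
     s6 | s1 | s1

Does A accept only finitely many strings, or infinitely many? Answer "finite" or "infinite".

The useful states (reachable from s0 and able to reach an accepting state) are {s0, s1, s3, s5}.
Restricted to these states the transition graph has no cycle, so every accepting path has bounded length and L is finite.

finite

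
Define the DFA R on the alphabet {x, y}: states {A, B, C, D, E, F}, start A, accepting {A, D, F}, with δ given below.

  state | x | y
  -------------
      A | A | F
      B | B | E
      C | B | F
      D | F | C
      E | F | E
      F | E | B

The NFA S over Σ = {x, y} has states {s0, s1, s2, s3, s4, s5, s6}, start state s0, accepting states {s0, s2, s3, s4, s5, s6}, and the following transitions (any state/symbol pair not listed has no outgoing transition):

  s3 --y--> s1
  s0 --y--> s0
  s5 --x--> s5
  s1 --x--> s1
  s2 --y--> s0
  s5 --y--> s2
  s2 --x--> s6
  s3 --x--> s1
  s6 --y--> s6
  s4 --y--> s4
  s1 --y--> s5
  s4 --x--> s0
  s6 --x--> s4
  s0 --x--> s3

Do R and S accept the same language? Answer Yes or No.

The string xx is accepted by R but rejected by S.
So L(R) ≠ L(S).

No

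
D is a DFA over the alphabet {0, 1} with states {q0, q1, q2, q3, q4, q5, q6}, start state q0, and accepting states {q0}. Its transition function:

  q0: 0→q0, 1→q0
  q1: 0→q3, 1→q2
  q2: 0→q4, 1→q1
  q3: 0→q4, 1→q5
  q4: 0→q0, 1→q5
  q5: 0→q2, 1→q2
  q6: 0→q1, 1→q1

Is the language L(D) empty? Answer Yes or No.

No

The empty string ε is accepted: the run q0 ends in the accepting state q0.
Since at least one string is accepted, L(D) is not empty.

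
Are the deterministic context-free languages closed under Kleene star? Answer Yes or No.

No

L = {c aⁿbⁿ : n≥0} ∪ {cc aⁿb²ⁿ : n≥0} is a DCFL (the number of leading c's fixes which ratio the DPDA checks), but L* is not. Every word of L starts with c, so in a factorisation of the string cc aⁱbʲ (i≥1) into words of L each factor begins at one of the two c's: either the whole string is a single word of L (forcing j = 2i), or it splits as c · (c aⁱbʲ) with c ∈ L (take n = 0) and c aⁱbʲ ∈ L (forcing j = i). Thus L* ∩ cca⁺b* = {cc aⁿbⁿ : n≥1} ∪ {cc aⁿb²ⁿ : n≥1}. A DPDA for L* would give one for this intersection with a regular set, and, started from its configuration after reading cc, one for {aⁿbⁿ : n≥1} ∪ {aⁿb²ⁿ : n≥1}, which no deterministic PDA accepts (a DPDA for it would have a single run on aⁿb²ⁿ, accepting after the prefix aⁿbⁿ and accepting again after n more b's; an ordinary PDA that simulates it on a's and b's and, at any moment when it is accepting, may switch to reading only a fresh letter d while feeding each d to the simulation as a b, would accept aⁱbʲdᵏ (k≥1) exactly when both aⁱbʲ and aⁱbʲ⁺ᵏ are in the language, i.e. its language intersected with the regular set a*b*d⁺ would be exactly {aⁿbⁿdⁿ : n≥1} — impossible, since context-free languages are closed under intersection with regular sets and {aⁿbⁿdⁿ} is not context-free). So L* is not a DCFL.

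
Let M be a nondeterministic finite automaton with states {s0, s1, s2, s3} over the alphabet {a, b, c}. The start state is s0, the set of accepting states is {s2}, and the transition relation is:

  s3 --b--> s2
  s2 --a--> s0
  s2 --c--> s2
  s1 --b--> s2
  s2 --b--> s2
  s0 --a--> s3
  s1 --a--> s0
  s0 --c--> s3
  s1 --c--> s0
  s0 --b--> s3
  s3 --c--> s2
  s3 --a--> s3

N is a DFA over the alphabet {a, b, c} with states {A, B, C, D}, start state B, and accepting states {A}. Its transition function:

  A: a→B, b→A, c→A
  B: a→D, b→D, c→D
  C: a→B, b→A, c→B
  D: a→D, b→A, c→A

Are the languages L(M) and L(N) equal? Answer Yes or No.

Exploring the product automaton M × N from the start pair (s0, B), following both machines on each input symbol, reaches 3 state pairs: (s0, B), (s3, D), (s2, A).
M accepts in {s2} and N accepts in {A}. In every reachable pair the two components are either both accepting — (s2, A) — or both non-accepting, so no string is accepted by exactly one of the machines: L(M) \ L(N) and L(N) \ L(M) are both empty.
Hence every string is accepted by M iff it is accepted by N, and the two languages coincide.

Yes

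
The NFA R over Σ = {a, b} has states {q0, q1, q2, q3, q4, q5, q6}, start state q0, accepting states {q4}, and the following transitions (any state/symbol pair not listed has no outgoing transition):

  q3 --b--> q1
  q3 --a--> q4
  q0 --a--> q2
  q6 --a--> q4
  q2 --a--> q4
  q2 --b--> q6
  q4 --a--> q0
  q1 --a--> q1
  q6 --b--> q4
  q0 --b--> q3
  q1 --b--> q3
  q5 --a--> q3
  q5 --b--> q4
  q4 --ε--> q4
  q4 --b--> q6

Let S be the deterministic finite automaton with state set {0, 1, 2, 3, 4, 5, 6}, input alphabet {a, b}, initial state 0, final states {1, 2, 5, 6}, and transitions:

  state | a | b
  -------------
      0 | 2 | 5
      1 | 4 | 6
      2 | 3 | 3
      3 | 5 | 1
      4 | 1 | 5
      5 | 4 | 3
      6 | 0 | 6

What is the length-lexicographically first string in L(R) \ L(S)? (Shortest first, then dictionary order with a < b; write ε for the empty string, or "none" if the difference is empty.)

aa

The string aa is accepted by R but not by S.
No shorter string lies in the difference, and aa is the lexicographically first length-2 string in L(R) \ L(S).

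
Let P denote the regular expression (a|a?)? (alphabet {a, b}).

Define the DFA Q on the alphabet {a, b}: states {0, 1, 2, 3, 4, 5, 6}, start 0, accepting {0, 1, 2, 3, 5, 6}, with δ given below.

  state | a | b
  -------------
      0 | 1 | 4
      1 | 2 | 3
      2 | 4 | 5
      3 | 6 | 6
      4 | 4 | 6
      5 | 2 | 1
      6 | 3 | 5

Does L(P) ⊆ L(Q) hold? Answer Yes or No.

Yes

Converting the expression P to a DFA (subset construction, then merging equivalent states) gives the minimal DFA with states {p0, p1, p2}, start state p0, accepting states {p0, p1} and transitions p0: a→p1, b→p2; p1: a→p2, b→p2; p2: a→p2, b→p2.
Exploring the product automaton P × Q from the start pair (p0, 0), following both machines on each input symbol, reaches 8 state pairs: (p0, 0), (p1, 1), (p2, 4), (p2, 2), (p2, 3), (p2, 6), (p2, 5), (p2, 1).
P accepts in {p0, p1} and Q accepts in {0, 1, 2, 3, 5, 6}. The reachable pairs whose P-component is accepting are (p0, 0), (p1, 1); in each of them the Q-component is accepting too, so the product for L(P) \ L(Q) (P-component accepting, Q-component rejecting) has no reachable accepting pair and the difference is empty.
Hence every string in L(P) is also in L(Q).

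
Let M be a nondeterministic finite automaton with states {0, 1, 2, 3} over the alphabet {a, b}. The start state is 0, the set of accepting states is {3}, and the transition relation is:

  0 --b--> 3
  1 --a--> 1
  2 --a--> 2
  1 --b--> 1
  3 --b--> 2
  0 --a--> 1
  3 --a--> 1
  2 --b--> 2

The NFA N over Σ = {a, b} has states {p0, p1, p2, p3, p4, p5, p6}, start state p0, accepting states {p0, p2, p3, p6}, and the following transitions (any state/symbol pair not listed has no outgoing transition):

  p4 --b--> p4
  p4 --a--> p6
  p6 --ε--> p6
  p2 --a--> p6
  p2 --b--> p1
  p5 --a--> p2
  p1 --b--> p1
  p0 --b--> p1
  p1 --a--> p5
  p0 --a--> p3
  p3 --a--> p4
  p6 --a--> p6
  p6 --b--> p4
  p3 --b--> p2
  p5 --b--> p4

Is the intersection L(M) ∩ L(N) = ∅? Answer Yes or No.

Exploring the product automaton M × N from the start pair (0, p0), following both machines on each input symbol, reaches 13 state pairs: (0, p0), (1, p3), (3, p1), (1, p4), (1, p2), (1, p5), (2, p1), (1, p6), (1, p1), (2, p5), (2, p2), (2, p4), (2, p6).
M accepts in {3} and N accepts in {p0, p2, p3, p6}; no reachable pair has both components accepting, so no string drives both machines to acceptance simultaneously and L(M) ∩ L(N) = ∅.
So no string is accepted by both, and the intersection is empty.

Yes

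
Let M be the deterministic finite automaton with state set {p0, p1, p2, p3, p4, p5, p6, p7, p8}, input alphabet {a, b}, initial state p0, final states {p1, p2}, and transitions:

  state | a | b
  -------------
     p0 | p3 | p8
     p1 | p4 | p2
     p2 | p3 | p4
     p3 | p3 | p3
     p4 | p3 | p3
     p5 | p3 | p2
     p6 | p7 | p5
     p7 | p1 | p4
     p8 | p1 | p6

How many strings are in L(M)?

5

The useful subgraph on states {p0, p1, p2, p5, p6, p7, p8} is acyclic, so L(M) is finite; the longest accepting path visits 6 useful states, giving maximum string length 5.
Counting accepting paths from p0 by length: 1 of length 2, 1 of length 3, 2 of length 4, 1 of length 5. Total 5.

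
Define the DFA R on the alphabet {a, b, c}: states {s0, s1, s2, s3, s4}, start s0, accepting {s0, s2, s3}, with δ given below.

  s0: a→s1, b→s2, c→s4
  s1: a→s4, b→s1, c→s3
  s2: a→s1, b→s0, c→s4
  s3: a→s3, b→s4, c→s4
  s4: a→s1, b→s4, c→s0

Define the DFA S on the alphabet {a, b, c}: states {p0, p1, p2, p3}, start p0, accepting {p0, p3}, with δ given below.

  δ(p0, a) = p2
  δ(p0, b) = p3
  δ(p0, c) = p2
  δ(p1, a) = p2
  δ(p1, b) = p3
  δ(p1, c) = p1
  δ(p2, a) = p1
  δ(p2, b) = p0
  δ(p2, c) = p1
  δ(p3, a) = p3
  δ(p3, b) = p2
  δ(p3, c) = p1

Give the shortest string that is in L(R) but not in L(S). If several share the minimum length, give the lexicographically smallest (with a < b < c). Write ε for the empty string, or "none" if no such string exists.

The string ac is accepted by R but not by S.
No shorter string lies in the difference, and ac is the lexicographically first length-2 string in L(R) \ L(S).

ac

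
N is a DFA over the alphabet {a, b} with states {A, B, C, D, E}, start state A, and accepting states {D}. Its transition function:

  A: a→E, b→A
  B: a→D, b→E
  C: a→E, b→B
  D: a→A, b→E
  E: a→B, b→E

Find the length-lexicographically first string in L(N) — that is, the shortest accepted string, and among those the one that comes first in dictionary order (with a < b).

aaa

A breadth-first search from A reaches an accepting state first via the path A → E → B → D on input aaa.
No string of length < 3 is accepted (BFS exhausts all shorter strings without reaching an accepting state), and aaa is the lexicographically least accepting string of length 3.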